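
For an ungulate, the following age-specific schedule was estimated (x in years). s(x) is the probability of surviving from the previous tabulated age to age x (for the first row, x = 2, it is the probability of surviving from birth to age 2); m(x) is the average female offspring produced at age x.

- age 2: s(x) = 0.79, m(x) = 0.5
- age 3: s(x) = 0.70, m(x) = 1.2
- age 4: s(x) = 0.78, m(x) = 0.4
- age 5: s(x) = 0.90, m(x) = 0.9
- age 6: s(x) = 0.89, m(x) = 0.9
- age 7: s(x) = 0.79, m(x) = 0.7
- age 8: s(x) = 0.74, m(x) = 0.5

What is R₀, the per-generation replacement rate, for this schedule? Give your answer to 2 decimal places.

2.18

Survivorship from birth: l_x = s_2·s_3·…·s_x.
  l_2 = 0.79000
  l_3 = 0.55300
  l_4 = 0.43134
  l_5 = 0.38821
  l_6 = 0.34550
  l_7 = 0.27295
  l_8 = 0.20198
R₀ = Σ l_x m(x):
  age 2: 0.79000 × 0.5 = 0.3950
  age 3: 0.55300 × 1.2 = 0.6636
  age 4: 0.43134 × 0.4 = 0.1725
  age 5: 0.38821 × 0.9 = 0.3494
  age 6: 0.34550 × 0.9 = 0.3110
  age 7: 0.27295 × 0.7 = 0.1911
  age 8: 0.20198 × 0.5 = 0.1010
R₀ = 0.3950 + 0.6636 + 0.1725 + 0.3494 + 0.3110 + 0.1911 + 0.1010 = 2.1835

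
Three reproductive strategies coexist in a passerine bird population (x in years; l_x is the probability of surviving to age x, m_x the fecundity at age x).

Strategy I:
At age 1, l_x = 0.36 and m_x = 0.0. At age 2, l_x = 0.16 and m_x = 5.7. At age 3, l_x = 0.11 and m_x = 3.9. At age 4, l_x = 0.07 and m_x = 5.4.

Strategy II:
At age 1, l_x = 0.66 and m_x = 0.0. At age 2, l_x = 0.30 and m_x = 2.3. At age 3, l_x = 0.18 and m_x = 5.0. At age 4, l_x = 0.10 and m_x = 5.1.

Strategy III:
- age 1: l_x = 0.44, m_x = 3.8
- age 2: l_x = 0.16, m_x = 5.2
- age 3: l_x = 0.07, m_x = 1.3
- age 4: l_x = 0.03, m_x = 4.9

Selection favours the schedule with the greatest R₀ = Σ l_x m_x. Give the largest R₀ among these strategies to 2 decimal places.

Strategy I: R₀ = 0.36×0.0 + 0.16×5.7 + 0.11×3.9 + 0.07×5.4 = 1.7190
Strategy II: R₀ = 0.66×0.0 + 0.30×2.3 + 0.18×5.0 + 0.10×5.1 = 2.1000
Strategy III: R₀ = 0.44×3.8 + 0.16×5.2 + 0.07×1.3 + 0.03×4.9 = 2.7420
Highest R₀: strategy III with 2.7420.

2.74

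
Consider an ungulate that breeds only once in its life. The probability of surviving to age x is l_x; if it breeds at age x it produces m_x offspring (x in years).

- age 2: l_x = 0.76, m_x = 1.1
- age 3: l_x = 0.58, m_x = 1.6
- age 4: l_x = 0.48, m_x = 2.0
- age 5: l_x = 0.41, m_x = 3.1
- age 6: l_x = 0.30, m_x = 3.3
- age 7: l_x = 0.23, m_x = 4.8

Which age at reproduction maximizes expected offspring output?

Expected offspring if breeding at age x = l_x × m_x:
  age 2: 0.76 × 1.1 = 0.836
  age 3: 0.58 × 1.6 = 0.928
  age 4: 0.48 × 2.0 = 0.960
  age 5: 0.41 × 3.1 = 1.271
  age 6: 0.30 × 3.3 = 0.990
  age 7: 0.23 × 4.8 = 1.104
Maximum at age 5 (1.271).

5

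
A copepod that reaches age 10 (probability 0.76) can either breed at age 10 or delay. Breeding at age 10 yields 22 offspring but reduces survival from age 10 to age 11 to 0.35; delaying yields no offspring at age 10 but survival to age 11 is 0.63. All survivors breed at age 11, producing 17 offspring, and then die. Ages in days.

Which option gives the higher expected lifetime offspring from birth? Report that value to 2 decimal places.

breed at age 10: R₀ = 0.76 × (22 + 0.35 × 17) = 0.76 × 27.9500 = 21.2420
delay to age 11: R₀ = 0.76 × (0.63 × 17) = 0.76 × 10.7100 = 8.1396
Higher: breed at age 10 (21.2420).

21.24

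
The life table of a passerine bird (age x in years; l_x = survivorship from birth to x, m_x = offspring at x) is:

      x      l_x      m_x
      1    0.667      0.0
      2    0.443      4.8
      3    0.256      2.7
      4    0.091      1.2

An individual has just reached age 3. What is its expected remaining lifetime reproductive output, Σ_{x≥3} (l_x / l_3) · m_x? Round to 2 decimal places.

l_3 = 0.256. Conditional survival from age 3 to x is l_x / l_3.
  x=3: (0.256/0.256) × 2.7 = 2.7000
  x=4: (0.091/0.256) × 1.2 = 0.4266
Sum = 2.7000 + 0.4266 = 3.1266

3.13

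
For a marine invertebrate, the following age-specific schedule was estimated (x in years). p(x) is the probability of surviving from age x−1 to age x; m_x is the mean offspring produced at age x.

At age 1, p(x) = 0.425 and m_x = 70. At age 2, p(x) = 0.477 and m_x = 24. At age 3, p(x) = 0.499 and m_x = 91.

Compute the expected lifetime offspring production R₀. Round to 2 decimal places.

Survivorship from birth: l_x = p_1·p_2·…·p_x.
  l_1 = 0.42500
  l_2 = 0.20272
  l_3 = 0.10116
R₀ = Σ l_x m_x:
  age 1: 0.42500 × 70 = 29.7500
  age 2: 0.20272 × 24 = 4.8653
  age 3: 0.10116 × 91 = 9.2056
R₀ = 29.7500 + 4.8653 + 9.2056 = 43.8208

43.82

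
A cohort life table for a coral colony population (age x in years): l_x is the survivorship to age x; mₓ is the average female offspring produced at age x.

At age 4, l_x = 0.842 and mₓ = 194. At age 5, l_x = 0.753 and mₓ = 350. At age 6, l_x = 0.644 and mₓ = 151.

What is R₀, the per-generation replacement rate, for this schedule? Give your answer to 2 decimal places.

R₀ = Σ l_x mₓ:
  age 4: 0.842 × 194 = 163.3480
  age 5: 0.753 × 350 = 263.5500
  age 6: 0.644 × 151 = 97.2440
R₀ = 163.3480 + 263.5500 + 97.2440 = 524.1420

524.14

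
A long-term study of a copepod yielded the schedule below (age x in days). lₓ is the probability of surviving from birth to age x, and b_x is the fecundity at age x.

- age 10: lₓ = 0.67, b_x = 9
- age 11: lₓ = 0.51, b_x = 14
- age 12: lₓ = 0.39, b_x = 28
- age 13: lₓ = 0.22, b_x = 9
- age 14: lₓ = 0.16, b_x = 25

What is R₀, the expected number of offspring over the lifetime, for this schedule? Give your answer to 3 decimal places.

30.070

R₀ = Σ lₓ b_x:
  age 10: 0.67 × 9 = 6.0300
  age 11: 0.51 × 14 = 7.1400
  age 12: 0.39 × 28 = 10.9200
  age 13: 0.22 × 9 = 1.9800
  age 14: 0.16 × 25 = 4.0000
R₀ = 6.0300 + 7.1400 + 10.9200 + 1.9800 + 4.0000 = 30.0700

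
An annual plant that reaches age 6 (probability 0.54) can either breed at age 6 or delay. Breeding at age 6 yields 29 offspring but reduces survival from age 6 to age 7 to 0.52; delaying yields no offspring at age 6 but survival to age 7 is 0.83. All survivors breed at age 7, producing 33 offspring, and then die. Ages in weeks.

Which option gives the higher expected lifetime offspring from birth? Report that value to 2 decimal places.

24.93

breed at age 6: R₀ = 0.54 × (29 + 0.52 × 33) = 0.54 × 46.1600 = 24.9264
delay to age 7: R₀ = 0.54 × (0.83 × 33) = 0.54 × 27.3900 = 14.7906
Higher: breed at age 6 (24.9264).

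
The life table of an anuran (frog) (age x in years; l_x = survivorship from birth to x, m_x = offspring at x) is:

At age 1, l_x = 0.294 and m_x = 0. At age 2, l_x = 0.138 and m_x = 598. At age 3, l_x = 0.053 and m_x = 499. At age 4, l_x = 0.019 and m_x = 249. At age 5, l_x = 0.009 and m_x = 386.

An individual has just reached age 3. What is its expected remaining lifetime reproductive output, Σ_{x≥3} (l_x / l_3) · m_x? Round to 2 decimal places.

653.81

l_3 = 0.053. Conditional survival from age 3 to x is l_x / l_3.
  x=3: (0.053/0.053) × 499 = 499.0000
  x=4: (0.019/0.053) × 249 = 89.2642
  x=5: (0.009/0.053) × 386 = 65.5472
Sum = 499.0000 + 89.2642 + 65.5472 = 653.8113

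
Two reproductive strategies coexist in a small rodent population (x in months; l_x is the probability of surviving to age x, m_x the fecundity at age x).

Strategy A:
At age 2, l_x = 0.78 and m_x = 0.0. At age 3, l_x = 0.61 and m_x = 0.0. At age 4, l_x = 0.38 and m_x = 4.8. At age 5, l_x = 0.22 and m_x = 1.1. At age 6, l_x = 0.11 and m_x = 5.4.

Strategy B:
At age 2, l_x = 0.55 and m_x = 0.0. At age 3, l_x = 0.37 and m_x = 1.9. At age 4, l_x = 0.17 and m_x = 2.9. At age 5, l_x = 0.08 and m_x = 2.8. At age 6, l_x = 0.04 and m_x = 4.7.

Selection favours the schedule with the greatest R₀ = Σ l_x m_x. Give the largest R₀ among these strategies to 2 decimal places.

Strategy A: R₀ = 0.78×0.0 + 0.61×0.0 + 0.38×4.8 + 0.22×1.1 + 0.11×5.4 = 2.6600
Strategy B: R₀ = 0.55×0.0 + 0.37×1.9 + 0.17×2.9 + 0.08×2.8 + 0.04×4.7 = 1.6080
Highest R₀: strategy A with 2.6600.

2.66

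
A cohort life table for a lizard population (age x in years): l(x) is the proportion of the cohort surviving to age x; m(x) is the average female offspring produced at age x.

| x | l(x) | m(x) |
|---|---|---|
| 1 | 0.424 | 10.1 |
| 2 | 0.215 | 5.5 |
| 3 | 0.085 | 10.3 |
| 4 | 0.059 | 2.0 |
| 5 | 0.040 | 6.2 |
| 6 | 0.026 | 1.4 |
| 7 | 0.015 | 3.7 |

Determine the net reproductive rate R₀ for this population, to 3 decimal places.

R₀ = Σ l(x) m(x):
  age 1: 0.424 × 10.1 = 4.2824
  age 2: 0.215 × 5.5 = 1.1825
  age 3: 0.085 × 10.3 = 0.8755
  age 4: 0.059 × 2.0 = 0.1180
  age 5: 0.040 × 6.2 = 0.2480
  age 6: 0.026 × 1.4 = 0.0364
  age 7: 0.015 × 3.7 = 0.0555
R₀ = 4.2824 + 1.1825 + 0.8755 + 0.1180 + 0.2480 + 0.0364 + 0.0555 = 6.7983

6.798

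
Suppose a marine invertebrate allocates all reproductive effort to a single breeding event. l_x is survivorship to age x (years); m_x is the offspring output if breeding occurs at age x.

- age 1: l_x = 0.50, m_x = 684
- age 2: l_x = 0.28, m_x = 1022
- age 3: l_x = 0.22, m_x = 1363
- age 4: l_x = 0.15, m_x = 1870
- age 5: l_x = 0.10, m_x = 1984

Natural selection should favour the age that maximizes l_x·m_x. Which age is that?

Expected offspring if breeding at age x = l_x × m_x:
  age 1: 0.50 × 684 = 342.000
  age 2: 0.28 × 1022 = 286.160
  age 3: 0.22 × 1363 = 299.860
  age 4: 0.15 × 1870 = 280.500
  age 5: 0.10 × 1984 = 198.400
Maximum at age 1 (342.000).

1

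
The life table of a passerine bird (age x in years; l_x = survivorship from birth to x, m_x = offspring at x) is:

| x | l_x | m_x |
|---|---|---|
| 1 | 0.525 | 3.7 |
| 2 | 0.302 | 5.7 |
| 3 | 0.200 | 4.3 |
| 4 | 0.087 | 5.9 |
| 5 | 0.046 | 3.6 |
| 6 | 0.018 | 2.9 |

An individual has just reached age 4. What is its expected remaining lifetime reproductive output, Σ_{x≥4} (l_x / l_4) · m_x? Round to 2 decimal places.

8.40

l_4 = 0.087. Conditional survival from age 4 to x is l_x / l_4.
  x=4: (0.087/0.087) × 5.9 = 5.9000
  x=5: (0.046/0.087) × 3.6 = 1.9034
  x=6: (0.018/0.087) × 2.9 = 0.6000
Sum = 5.9000 + 1.9034 + 0.6000 = 8.4034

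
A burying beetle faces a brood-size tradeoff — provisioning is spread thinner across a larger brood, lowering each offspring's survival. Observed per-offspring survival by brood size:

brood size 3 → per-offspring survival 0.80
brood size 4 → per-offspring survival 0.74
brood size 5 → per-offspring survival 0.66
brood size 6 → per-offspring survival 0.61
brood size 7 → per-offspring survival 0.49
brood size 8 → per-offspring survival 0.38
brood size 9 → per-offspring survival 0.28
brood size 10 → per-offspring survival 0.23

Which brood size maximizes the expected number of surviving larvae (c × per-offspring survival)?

Expected surviving larvae = c × s(c):
  c=3: 3 × 0.80 = 2.400
  c=4: 4 × 0.74 = 2.960
  c=5: 5 × 0.66 = 3.300
  c=6: 6 × 0.61 = 3.660
  c=7: 7 × 0.49 = 3.430
  c=8: 8 × 0.38 = 3.040
  c=9: 9 × 0.28 = 2.520
  c=10: 10 × 0.23 = 2.300
Maximum at c = 6 (3.660 surviving larvae).

6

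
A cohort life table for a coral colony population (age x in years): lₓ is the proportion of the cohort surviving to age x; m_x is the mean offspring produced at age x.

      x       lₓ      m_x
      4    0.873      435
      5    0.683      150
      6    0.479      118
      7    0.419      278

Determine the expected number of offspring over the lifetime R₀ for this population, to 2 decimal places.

655.21

R₀ = Σ lₓ m_x:
  age 4: 0.873 × 435 = 379.7550
  age 5: 0.683 × 150 = 102.4500
  age 6: 0.479 × 118 = 56.5220
  age 7: 0.419 × 278 = 116.4820
R₀ = 379.7550 + 102.4500 + 56.5220 + 116.4820 = 655.2090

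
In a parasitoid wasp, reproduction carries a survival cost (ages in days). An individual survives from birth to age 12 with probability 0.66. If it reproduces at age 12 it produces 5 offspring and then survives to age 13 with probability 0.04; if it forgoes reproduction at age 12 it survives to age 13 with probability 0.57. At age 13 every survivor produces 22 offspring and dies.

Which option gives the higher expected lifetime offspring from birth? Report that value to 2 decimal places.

breed at age 12: R₀ = 0.66 × (5 + 0.04 × 22) = 0.66 × 5.8800 = 3.8808
delay to age 13: R₀ = 0.66 × (0.57 × 22) = 0.66 × 12.5400 = 8.2764
Higher: delay to age 13 (8.2764).

8.28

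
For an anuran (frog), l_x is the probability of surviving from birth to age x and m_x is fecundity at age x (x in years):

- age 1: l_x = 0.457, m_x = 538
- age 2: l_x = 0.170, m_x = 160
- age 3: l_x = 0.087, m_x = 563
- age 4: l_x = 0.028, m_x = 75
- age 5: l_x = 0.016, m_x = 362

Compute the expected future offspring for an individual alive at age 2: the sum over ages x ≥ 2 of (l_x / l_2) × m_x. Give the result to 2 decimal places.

l_2 = 0.170. Conditional survival from age 2 to x is l_x / l_2.
  x=2: (0.170/0.170) × 160 = 160.0000
  x=3: (0.087/0.170) × 563 = 288.1235
  x=4: (0.028/0.170) × 75 = 12.3529
  x=5: (0.016/0.170) × 362 = 34.0706
Sum = 160.0000 + 288.1235 + 12.3529 + 34.0706 = 494.5471

494.55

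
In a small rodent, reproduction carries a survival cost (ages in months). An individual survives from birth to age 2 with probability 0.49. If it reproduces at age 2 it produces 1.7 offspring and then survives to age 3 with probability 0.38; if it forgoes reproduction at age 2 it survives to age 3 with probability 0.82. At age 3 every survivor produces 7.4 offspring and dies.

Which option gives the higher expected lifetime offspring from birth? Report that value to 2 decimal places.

breed at age 2: R₀ = 0.49 × (1.7 + 0.38 × 7.4) = 0.49 × 4.5120 = 2.2109
delay to age 3: R₀ = 0.49 × (0.82 × 7.4) = 0.49 × 6.0680 = 2.9733
Higher: delay to age 3 (2.9733).

2.97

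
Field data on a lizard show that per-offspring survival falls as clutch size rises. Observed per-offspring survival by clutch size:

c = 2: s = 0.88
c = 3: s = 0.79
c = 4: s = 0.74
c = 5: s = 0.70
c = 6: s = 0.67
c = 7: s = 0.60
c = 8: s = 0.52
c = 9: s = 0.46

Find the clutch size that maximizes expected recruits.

7

Expected recruits = c × s(c):
  c=2: 2 × 0.88 = 1.760
  c=3: 3 × 0.79 = 2.370
  c=4: 4 × 0.74 = 2.960
  c=5: 5 × 0.70 = 3.500
  c=6: 6 × 0.67 = 4.020
  c=7: 7 × 0.60 = 4.200
  c=8: 8 × 0.52 = 4.160
  c=9: 9 × 0.46 = 4.140
Maximum at c = 7 (4.200 recruits).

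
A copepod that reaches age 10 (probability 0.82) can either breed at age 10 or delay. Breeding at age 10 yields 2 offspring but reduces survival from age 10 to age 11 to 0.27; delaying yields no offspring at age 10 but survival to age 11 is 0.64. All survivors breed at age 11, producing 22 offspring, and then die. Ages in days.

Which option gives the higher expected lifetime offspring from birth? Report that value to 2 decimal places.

11.55

breed at age 10: R₀ = 0.82 × (2 + 0.27 × 22) = 0.82 × 7.9400 = 6.5108
delay to age 11: R₀ = 0.82 × (0.64 × 22) = 0.82 × 14.0800 = 11.5456
Higher: delay to age 11 (11.5456).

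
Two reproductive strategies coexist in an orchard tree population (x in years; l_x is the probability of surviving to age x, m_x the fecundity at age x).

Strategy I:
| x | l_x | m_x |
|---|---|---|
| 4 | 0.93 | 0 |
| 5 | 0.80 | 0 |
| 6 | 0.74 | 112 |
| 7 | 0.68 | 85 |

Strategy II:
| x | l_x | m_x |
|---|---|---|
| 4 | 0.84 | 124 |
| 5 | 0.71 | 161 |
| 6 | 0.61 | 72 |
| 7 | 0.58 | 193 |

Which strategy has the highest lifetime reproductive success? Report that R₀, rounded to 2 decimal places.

374.33

Strategy I: R₀ = 0.93×0 + 0.80×0 + 0.74×112 + 0.68×85 = 140.6800
Strategy II: R₀ = 0.84×124 + 0.71×161 + 0.61×72 + 0.58×193 = 374.3300
Highest R₀: strategy II with 374.3300.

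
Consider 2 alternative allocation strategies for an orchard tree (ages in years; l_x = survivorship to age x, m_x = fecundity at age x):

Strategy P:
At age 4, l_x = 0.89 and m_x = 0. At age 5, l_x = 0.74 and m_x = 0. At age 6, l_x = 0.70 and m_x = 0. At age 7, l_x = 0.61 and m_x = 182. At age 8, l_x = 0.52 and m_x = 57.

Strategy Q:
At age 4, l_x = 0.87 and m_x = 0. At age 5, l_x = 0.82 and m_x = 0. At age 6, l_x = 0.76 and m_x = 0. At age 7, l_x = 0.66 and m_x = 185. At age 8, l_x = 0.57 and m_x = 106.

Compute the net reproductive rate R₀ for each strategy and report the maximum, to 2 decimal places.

182.52

Strategy P: R₀ = 0.89×0 + 0.74×0 + 0.70×0 + 0.61×182 + 0.52×57 = 140.6600
Strategy Q: R₀ = 0.87×0 + 0.82×0 + 0.76×0 + 0.66×185 + 0.57×106 = 182.5200
Highest R₀: strategy Q with 182.5200.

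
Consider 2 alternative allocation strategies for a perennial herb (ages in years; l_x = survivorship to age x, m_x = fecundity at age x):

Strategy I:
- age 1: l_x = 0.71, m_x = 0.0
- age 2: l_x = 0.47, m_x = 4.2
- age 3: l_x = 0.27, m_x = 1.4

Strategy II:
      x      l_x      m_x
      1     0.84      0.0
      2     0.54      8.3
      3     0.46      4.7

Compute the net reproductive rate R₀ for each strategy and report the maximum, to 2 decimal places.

6.64

Strategy I: R₀ = 0.71×0.0 + 0.47×4.2 + 0.27×1.4 = 2.3520
Strategy II: R₀ = 0.84×0.0 + 0.54×8.3 + 0.46×4.7 = 6.6440
Highest R₀: strategy II with 6.6440.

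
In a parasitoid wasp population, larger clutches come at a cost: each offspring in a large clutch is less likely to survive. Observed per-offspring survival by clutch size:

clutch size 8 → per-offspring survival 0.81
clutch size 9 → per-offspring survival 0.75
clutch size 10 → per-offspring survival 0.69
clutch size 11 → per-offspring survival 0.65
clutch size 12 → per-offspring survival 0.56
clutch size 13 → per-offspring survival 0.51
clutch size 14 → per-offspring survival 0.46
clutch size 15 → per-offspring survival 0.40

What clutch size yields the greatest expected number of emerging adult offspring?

Expected emerging adult offspring = c × s(c):
  c=8: 8 × 0.81 = 6.480
  c=9: 9 × 0.75 = 6.750
  c=10: 10 × 0.69 = 6.900
  c=11: 11 × 0.65 = 7.150
  c=12: 12 × 0.56 = 6.720
  c=13: 13 × 0.51 = 6.630
  c=14: 14 × 0.46 = 6.440
  c=15: 15 × 0.40 = 6.000
Maximum at c = 11 (7.150 emerging adult offspring).

11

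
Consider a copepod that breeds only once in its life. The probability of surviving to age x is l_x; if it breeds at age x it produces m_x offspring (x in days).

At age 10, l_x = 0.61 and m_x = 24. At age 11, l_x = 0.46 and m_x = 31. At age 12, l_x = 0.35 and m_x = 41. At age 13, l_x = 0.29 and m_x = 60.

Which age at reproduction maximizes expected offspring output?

13

Expected offspring if breeding at age x = l_x × m_x:
  age 10: 0.61 × 24 = 14.640
  age 11: 0.46 × 31 = 14.260
  age 12: 0.35 × 41 = 14.350
  age 13: 0.29 × 60 = 17.400
Maximum at age 13 (17.400).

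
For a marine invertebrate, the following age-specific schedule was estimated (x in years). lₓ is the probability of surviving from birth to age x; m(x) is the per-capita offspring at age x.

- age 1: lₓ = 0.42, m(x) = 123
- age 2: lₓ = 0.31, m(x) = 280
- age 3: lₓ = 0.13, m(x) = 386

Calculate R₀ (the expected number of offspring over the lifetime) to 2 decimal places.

188.64

R₀ = Σ lₓ m(x):
  age 1: 0.42 × 123 = 51.6600
  age 2: 0.31 × 280 = 86.8000
  age 3: 0.13 × 386 = 50.1800
R₀ = 51.6600 + 86.8000 + 50.1800 = 188.6400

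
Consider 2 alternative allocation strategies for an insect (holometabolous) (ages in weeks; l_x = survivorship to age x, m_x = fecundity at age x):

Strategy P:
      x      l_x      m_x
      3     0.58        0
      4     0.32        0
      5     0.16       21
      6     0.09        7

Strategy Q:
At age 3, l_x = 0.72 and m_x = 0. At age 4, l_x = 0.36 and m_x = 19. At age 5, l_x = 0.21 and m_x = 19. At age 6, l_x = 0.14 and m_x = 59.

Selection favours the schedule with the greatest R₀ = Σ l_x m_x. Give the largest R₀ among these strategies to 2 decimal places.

Strategy P: R₀ = 0.58×0 + 0.32×0 + 0.16×21 + 0.09×7 = 3.9900
Strategy Q: R₀ = 0.72×0 + 0.36×19 + 0.21×19 + 0.14×59 = 19.0900
Highest R₀: strategy Q with 19.0900.

19.09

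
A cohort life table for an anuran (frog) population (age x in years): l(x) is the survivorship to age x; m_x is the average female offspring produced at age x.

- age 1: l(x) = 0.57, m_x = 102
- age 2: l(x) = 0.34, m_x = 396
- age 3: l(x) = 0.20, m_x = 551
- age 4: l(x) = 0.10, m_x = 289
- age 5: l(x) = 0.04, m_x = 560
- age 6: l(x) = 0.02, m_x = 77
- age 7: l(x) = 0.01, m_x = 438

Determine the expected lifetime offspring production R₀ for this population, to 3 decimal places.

360.200

R₀ = Σ l(x) m_x:
  age 1: 0.57 × 102 = 58.1400
  age 2: 0.34 × 396 = 134.6400
  age 3: 0.20 × 551 = 110.2000
  age 4: 0.10 × 289 = 28.9000
  age 5: 0.04 × 560 = 22.4000
  age 6: 0.02 × 77 = 1.5400
  age 7: 0.01 × 438 = 4.3800
R₀ = 58.1400 + 134.6400 + 110.2000 + 28.9000 + 22.4000 + 1.5400 + 4.3800 = 360.2000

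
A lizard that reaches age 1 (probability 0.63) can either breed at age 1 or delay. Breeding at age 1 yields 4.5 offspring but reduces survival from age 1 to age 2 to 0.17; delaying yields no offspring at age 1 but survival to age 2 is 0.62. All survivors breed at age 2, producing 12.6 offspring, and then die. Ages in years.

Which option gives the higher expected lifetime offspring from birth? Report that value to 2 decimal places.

breed at age 1: R₀ = 0.63 × (4.5 + 0.17 × 12.6) = 0.63 × 6.6420 = 4.1845
delay to age 2: R₀ = 0.63 × (0.62 × 12.6) = 0.63 × 7.8120 = 4.9216
Higher: delay to age 2 (4.9216).

4.92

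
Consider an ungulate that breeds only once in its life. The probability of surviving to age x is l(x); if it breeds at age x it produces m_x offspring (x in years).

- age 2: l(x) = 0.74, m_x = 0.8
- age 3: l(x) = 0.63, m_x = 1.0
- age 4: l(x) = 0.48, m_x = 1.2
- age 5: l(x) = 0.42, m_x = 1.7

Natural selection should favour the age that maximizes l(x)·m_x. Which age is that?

Expected offspring if breeding at age x = l(x) × m_x:
  age 2: 0.74 × 0.8 = 0.592
  age 3: 0.63 × 1.0 = 0.630
  age 4: 0.48 × 1.2 = 0.576
  age 5: 0.42 × 1.7 = 0.714
Maximum at age 5 (0.714).

5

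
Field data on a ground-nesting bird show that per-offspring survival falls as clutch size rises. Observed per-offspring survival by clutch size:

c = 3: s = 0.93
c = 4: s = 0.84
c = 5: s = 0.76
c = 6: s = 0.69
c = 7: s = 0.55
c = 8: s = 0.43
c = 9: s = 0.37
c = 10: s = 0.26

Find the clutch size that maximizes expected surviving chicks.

Expected surviving chicks = c × s(c):
  c=3: 3 × 0.93 = 2.790
  c=4: 4 × 0.84 = 3.360
  c=5: 5 × 0.76 = 3.800
  c=6: 6 × 0.69 = 4.140
  c=7: 7 × 0.55 = 3.850
  c=8: 8 × 0.43 = 3.440
  c=9: 9 × 0.37 = 3.330
  c=10: 10 × 0.26 = 2.600
Maximum at c = 6 (4.140 surviving chicks).

6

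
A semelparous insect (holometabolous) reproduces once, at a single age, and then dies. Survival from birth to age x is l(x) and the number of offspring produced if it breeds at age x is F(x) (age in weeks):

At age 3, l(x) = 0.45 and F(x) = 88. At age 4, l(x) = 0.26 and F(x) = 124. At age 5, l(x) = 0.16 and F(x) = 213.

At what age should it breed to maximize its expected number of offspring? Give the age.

Expected offspring if breeding at age x = l(x) × F(x):
  age 3: 0.45 × 88 = 39.600
  age 4: 0.26 × 124 = 32.240
  age 5: 0.16 × 213 = 34.080
Maximum at age 3 (39.600).

3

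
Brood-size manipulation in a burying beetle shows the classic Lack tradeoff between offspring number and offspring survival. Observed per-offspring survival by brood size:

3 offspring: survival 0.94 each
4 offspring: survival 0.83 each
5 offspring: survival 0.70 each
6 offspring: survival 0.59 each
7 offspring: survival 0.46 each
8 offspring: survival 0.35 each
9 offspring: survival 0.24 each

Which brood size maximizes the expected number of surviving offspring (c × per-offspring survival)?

6

Expected surviving offspring = c × s(c):
  c=3: 3 × 0.94 = 2.820
  c=4: 4 × 0.83 = 3.320
  c=5: 5 × 0.70 = 3.500
  c=6: 6 × 0.59 = 3.540
  c=7: 7 × 0.46 = 3.220
  c=8: 8 × 0.35 = 2.800
  c=9: 9 × 0.24 = 2.160
Maximum at c = 6 (3.540 surviving offspring).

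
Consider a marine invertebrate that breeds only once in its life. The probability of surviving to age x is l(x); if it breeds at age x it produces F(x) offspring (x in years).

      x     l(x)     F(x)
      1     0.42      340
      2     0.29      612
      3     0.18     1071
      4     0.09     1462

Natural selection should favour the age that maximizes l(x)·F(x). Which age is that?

Expected offspring if breeding at age x = l(x) × F(x):
  age 1: 0.42 × 340 = 142.800
  age 2: 0.29 × 612 = 177.480
  age 3: 0.18 × 1071 = 192.780
  age 4: 0.09 × 1462 = 131.580
Maximum at age 3 (192.780).

3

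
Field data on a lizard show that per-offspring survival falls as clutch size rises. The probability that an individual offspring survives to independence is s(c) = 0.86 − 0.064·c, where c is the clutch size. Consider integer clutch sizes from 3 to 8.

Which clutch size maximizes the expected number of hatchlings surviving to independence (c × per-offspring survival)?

Expected hatchlings surviving to independence = c × s(c):
  c=3: 3 × 0.668 = 2.004
  c=4: 4 × 0.604 = 2.416
  c=5: 5 × 0.540 = 2.700
  c=6: 6 × 0.476 = 2.856
  c=7: 7 × 0.412 = 2.884
  c=8: 8 × 0.348 = 2.784
Maximum at c = 7 (2.884 hatchlings surviving to independence).

7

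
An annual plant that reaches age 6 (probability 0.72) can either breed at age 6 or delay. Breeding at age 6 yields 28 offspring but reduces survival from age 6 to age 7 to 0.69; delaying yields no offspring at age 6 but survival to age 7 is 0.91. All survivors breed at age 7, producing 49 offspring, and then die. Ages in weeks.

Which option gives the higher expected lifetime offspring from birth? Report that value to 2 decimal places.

44.50

breed at age 6: R₀ = 0.72 × (28 + 0.69 × 49) = 0.72 × 61.8100 = 44.5032
delay to age 7: R₀ = 0.72 × (0.91 × 49) = 0.72 × 44.5900 = 32.1048
Higher: breed at age 6 (44.5032).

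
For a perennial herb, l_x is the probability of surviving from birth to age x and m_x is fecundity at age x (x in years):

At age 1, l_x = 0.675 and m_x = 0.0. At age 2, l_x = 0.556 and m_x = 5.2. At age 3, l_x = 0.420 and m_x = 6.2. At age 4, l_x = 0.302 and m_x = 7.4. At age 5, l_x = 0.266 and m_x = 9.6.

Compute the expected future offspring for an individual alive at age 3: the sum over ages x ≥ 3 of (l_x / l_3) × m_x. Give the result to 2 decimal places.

l_3 = 0.420. Conditional survival from age 3 to x is l_x / l_3.
  x=3: (0.420/0.420) × 6.2 = 6.2000
  x=4: (0.302/0.420) × 7.4 = 5.3210
  x=5: (0.266/0.420) × 9.6 = 6.0800
Sum = 6.2000 + 5.3210 + 6.0800 = 17.6010

17.60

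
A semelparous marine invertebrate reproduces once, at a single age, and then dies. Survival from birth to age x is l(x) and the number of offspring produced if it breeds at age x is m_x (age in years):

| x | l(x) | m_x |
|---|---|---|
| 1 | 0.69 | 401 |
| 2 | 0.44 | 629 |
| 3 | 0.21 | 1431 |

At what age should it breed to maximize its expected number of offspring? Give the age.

Expected offspring if breeding at age x = l(x) × m_x:
  age 1: 0.69 × 401 = 276.690
  age 2: 0.44 × 629 = 276.760
  age 3: 0.21 × 1431 = 300.510
Maximum at age 3 (300.510).

3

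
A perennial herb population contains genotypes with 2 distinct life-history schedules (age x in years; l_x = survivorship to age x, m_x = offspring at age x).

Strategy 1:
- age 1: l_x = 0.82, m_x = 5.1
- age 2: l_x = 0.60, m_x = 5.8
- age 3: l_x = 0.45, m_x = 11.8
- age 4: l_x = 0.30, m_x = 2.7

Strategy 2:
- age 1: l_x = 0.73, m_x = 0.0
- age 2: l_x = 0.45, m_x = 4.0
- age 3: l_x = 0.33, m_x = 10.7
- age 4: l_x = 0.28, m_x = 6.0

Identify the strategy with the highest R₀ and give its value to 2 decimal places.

Strategy 1: R₀ = 0.82×5.1 + 0.60×5.8 + 0.45×11.8 + 0.30×2.7 = 13.7820
Strategy 2: R₀ = 0.73×0.0 + 0.45×4.0 + 0.33×10.7 + 0.28×6.0 = 7.0110
Highest R₀: strategy 1 with 13.7820.

13.78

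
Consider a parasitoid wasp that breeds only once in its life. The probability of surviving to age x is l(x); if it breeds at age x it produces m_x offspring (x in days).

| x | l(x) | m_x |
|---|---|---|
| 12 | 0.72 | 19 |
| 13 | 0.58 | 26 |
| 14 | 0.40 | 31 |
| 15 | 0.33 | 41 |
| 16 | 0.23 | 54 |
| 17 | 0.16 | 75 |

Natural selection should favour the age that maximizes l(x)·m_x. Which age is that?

13

Expected offspring if breeding at age x = l(x) × m_x:
  age 12: 0.72 × 19 = 13.680
  age 13: 0.58 × 26 = 15.080
  age 14: 0.40 × 31 = 12.400
  age 15: 0.33 × 41 = 13.530
  age 16: 0.23 × 54 = 12.420
  age 17: 0.16 × 75 = 12.000
Maximum at age 13 (15.080).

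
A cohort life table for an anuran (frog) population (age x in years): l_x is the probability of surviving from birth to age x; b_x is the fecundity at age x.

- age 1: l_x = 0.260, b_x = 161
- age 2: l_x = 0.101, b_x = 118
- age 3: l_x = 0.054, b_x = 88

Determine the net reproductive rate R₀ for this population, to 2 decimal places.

58.53

R₀ = Σ l_x b_x:
  age 1: 0.260 × 161 = 41.8600
  age 2: 0.101 × 118 = 11.9180
  age 3: 0.054 × 88 = 4.7520
R₀ = 41.8600 + 11.9180 + 4.7520 = 58.5300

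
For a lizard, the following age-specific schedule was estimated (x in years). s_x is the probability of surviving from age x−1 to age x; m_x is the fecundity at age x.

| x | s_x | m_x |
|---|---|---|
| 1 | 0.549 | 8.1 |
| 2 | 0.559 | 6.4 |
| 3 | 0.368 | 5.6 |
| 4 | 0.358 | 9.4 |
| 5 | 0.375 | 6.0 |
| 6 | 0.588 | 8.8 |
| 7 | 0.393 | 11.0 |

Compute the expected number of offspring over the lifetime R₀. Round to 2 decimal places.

Survivorship from birth: l_x = s_1·s_2·…·s_x.
  l_1 = 0.54900
  l_2 = 0.30689
  l_3 = 0.11294
  l_4 = 0.04043
  l_5 = 0.01516
  l_6 = 0.00892
  l_7 = 0.00350
R₀ = Σ l_x m_x:
  age 1: 0.54900 × 8.1 = 4.4469
  age 2: 0.30689 × 6.4 = 1.9641
  age 3: 0.11294 × 5.6 = 0.6325
  age 4: 0.04043 × 9.4 = 0.3800
  age 5: 0.01516 × 6.0 = 0.0910
  age 6: 0.00892 × 8.8 = 0.0785
  age 7: 0.00350 × 11.0 = 0.0385
R₀ = 4.4469 + 1.9641 + 0.6325 + 0.3800 + 0.0910 + 0.0785 + 0.0385 = 7.6315

7.63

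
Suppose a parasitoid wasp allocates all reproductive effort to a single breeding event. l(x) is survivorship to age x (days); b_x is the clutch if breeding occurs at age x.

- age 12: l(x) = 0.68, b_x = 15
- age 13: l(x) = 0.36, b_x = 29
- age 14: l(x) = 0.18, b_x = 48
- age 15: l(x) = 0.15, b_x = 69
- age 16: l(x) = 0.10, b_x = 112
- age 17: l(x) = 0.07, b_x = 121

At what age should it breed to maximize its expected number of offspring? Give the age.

16

Expected offspring if breeding at age x = l(x) × b_x:
  age 12: 0.68 × 15 = 10.200
  age 13: 0.36 × 29 = 10.440
  age 14: 0.18 × 48 = 8.640
  age 15: 0.15 × 69 = 10.350
  age 16: 0.10 × 112 = 11.200
  age 17: 0.07 × 121 = 8.470
Maximum at age 16 (11.200).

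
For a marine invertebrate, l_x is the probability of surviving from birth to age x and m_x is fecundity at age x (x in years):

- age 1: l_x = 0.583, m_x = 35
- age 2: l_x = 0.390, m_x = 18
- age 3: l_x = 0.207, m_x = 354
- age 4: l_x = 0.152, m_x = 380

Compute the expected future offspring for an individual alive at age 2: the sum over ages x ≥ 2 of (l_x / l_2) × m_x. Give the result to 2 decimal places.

l_2 = 0.390. Conditional survival from age 2 to x is l_x / l_2.
  x=2: (0.390/0.390) × 18 = 18.0000
  x=3: (0.207/0.390) × 354 = 187.8923
  x=4: (0.152/0.390) × 380 = 148.1026
Sum = 18.0000 + 187.8923 + 148.1026 = 353.9949

353.99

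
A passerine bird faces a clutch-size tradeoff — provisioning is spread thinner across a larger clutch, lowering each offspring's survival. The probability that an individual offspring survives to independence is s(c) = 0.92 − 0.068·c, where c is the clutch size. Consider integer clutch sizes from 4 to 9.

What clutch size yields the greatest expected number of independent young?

7

Expected independent young = c × s(c):
  c=4: 4 × 0.648 = 2.592
  c=5: 5 × 0.580 = 2.900
  c=6: 6 × 0.512 = 3.072
  c=7: 7 × 0.444 = 3.108
  c=8: 8 × 0.376 = 3.008
  c=9: 9 × 0.308 = 2.772
Maximum at c = 7 (3.108 independent young).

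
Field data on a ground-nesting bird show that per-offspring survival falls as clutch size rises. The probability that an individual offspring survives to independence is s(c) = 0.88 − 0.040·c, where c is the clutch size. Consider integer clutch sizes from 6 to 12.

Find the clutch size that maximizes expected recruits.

11

Expected recruits = c × s(c):
  c=6: 6 × 0.640 = 3.840
  c=7: 7 × 0.600 = 4.200
  c=8: 8 × 0.560 = 4.480
  c=9: 9 × 0.520 = 4.680
  c=10: 10 × 0.480 = 4.800
  c=11: 11 × 0.440 = 4.840
  c=12: 12 × 0.400 = 4.800
Maximum at c = 11 (4.840 recruits).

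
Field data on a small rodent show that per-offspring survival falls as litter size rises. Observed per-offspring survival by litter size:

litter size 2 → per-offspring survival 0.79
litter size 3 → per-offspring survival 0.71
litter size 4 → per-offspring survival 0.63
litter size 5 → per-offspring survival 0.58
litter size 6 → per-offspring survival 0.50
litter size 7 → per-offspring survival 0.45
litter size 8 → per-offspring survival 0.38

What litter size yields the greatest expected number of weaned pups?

Expected weaned pups = c × s(c):
  c=2: 2 × 0.79 = 1.580
  c=3: 3 × 0.71 = 2.130
  c=4: 4 × 0.63 = 2.520
  c=5: 5 × 0.58 = 2.900
  c=6: 6 × 0.50 = 3.000
  c=7: 7 × 0.45 = 3.150
  c=8: 8 × 0.38 = 3.040
Maximum at c = 7 (3.150 weaned pups).

7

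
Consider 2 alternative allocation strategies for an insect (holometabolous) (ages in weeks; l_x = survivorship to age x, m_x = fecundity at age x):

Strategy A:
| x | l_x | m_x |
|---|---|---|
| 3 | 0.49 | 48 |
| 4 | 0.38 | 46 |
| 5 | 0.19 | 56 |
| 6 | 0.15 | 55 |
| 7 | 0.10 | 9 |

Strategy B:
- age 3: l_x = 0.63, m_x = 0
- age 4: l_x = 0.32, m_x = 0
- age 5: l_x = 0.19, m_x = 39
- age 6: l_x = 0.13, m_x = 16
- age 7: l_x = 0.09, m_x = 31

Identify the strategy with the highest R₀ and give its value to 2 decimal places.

60.79

Strategy A: R₀ = 0.49×48 + 0.38×46 + 0.19×56 + 0.15×55 + 0.10×9 = 60.7900
Strategy B: R₀ = 0.63×0 + 0.32×0 + 0.19×39 + 0.13×16 + 0.09×31 = 12.2800
Highest R₀: strategy A with 60.7900.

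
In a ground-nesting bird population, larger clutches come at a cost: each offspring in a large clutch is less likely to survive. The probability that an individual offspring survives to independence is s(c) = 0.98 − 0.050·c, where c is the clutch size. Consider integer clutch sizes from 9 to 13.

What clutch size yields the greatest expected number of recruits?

10

Expected recruits = c × s(c):
  c=9: 9 × 0.530 = 4.770
  c=10: 10 × 0.480 = 4.800
  c=11: 11 × 0.430 = 4.730
  c=12: 12 × 0.380 = 4.560
  c=13: 13 × 0.330 = 4.290
Maximum at c = 10 (4.800 recruits).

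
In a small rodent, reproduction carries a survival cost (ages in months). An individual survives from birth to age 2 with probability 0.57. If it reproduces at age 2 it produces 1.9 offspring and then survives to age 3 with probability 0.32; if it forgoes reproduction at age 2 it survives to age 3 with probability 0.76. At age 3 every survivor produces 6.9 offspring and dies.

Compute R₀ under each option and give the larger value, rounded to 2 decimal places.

breed at age 2: R₀ = 0.57 × (1.9 + 0.32 × 6.9) = 0.57 × 4.1080 = 2.3416
delay to age 3: R₀ = 0.57 × (0.76 × 6.9) = 0.57 × 5.2440 = 2.9891
Higher: delay to age 3 (2.9891).

2.99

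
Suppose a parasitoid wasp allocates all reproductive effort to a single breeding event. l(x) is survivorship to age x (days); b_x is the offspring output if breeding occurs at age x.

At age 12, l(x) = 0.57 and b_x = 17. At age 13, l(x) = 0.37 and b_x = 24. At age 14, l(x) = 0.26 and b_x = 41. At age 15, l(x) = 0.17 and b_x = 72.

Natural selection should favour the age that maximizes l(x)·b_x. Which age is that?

Expected offspring if breeding at age x = l(x) × b_x:
  age 12: 0.57 × 17 = 9.690
  age 13: 0.37 × 24 = 8.880
  age 14: 0.26 × 41 = 10.660
  age 15: 0.17 × 72 = 12.240
Maximum at age 15 (12.240).

15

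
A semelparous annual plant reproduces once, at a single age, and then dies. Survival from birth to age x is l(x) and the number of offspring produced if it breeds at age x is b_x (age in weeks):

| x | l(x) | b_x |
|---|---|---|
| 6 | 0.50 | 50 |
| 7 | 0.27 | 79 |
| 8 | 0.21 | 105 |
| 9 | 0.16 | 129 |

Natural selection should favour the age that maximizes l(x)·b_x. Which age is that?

6

Expected offspring if breeding at age x = l(x) × b_x:
  age 6: 0.50 × 50 = 25.000
  age 7: 0.27 × 79 = 21.330
  age 8: 0.21 × 105 = 22.050
  age 9: 0.16 × 129 = 20.640
Maximum at age 6 (25.000).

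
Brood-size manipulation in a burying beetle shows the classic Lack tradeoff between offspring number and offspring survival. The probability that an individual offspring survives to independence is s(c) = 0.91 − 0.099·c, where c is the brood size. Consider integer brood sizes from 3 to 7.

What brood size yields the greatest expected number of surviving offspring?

5

Expected surviving offspring = c × s(c):
  c=3: 3 × 0.613 = 1.839
  c=4: 4 × 0.514 = 2.056
  c=5: 5 × 0.415 = 2.075
  c=6: 6 × 0.316 = 1.896
  c=7: 7 × 0.217 = 1.519
Maximum at c = 5 (2.075 surviving offspring).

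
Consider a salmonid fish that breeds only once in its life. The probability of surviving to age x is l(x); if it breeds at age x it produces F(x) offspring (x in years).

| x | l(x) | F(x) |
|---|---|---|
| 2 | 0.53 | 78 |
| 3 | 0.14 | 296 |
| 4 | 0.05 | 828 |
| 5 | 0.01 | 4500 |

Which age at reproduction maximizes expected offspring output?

Expected offspring if breeding at age x = l(x) × F(x):
  age 2: 0.53 × 78 = 41.340
  age 3: 0.14 × 296 = 41.440
  age 4: 0.05 × 828 = 41.400
  age 5: 0.01 × 4500 = 45.000
Maximum at age 5 (45.000).

5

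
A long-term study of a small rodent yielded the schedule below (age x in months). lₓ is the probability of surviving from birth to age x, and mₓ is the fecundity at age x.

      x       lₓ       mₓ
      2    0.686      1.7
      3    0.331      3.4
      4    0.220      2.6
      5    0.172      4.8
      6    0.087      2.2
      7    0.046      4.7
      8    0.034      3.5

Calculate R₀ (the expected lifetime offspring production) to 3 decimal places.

4.216

R₀ = Σ lₓ mₓ:
  age 2: 0.686 × 1.7 = 1.1662
  age 3: 0.331 × 3.4 = 1.1254
  age 4: 0.220 × 2.6 = 0.5720
  age 5: 0.172 × 4.8 = 0.8256
  age 6: 0.087 × 2.2 = 0.1914
  age 7: 0.046 × 4.7 = 0.2162
  age 8: 0.034 × 3.5 = 0.1190
R₀ = 1.1662 + 1.1254 + 0.5720 + 0.8256 + 0.1914 + 0.2162 + 0.1190 = 4.2158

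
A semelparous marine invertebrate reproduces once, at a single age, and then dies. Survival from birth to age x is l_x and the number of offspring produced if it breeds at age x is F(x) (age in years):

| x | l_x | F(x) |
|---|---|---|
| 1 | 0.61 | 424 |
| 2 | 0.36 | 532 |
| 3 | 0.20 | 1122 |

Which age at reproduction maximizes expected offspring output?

1

Expected offspring if breeding at age x = l_x × F(x):
  age 1: 0.61 × 424 = 258.640
  age 2: 0.36 × 532 = 191.520
  age 3: 0.20 × 1122 = 224.400
Maximum at age 1 (258.640).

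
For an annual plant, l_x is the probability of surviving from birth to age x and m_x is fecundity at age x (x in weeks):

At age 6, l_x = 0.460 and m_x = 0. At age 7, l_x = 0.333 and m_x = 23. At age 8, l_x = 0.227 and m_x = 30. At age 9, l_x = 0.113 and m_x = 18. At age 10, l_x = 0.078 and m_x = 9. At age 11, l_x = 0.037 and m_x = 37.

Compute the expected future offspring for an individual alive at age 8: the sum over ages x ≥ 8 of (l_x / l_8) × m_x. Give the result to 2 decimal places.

48.08

l_8 = 0.227. Conditional survival from age 8 to x is l_x / l_8.
  x=8: (0.227/0.227) × 30 = 30.0000
  x=9: (0.113/0.227) × 18 = 8.9604
  x=10: (0.078/0.227) × 9 = 3.0925
  x=11: (0.037/0.227) × 37 = 6.0308
Sum = 30.0000 + 8.9604 + 3.0925 + 6.0308 = 48.0837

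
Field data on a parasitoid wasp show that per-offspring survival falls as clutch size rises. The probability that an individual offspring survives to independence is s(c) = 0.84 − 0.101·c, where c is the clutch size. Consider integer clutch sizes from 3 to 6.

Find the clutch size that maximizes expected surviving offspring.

4

Expected surviving offspring = c × s(c):
  c=3: 3 × 0.537 = 1.611
  c=4: 4 × 0.436 = 1.744
  c=5: 5 × 0.335 = 1.675
  c=6: 6 × 0.234 = 1.404
Maximum at c = 4 (1.744 surviving offspring).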